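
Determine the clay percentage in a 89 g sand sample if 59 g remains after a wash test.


Formula: Clay% = (W_total - W_washed) / W_total * 100
Clay mass = 89 - 59 = 30 g
Clay% = 30 / 89 * 100 = 33.7079%

33.7079%


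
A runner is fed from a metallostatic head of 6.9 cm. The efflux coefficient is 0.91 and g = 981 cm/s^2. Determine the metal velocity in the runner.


Formula: v = Cd * sqrt(2 * g * h)  (Torricelli with discharge coefficient)
2*g*h = 2 * 981 * 6.9 = 13537.8 cm^2/s^2
sqrt(13537.8) = 116.35205 cm/s
v = 0.91 * 116.35205 = 105.8804 cm/s


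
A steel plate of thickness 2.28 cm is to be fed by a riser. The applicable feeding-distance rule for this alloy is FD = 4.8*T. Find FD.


Formula: FD = 4.8 * T  (riser feeding-distance rule)
FD = 4.8 * 2.28 cm = 10.9440 cm


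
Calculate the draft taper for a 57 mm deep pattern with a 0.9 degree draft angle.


Formula: taper = depth * tan(draft_angle)
tan(0.9 deg) = 0.0157093
taper = 57 mm * 0.0157093 = 0.8954 mm


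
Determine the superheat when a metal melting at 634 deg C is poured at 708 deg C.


Formula: Superheat = T_pour - T_melt
Superheat = 708 - 634 = 74 deg C

Answer: 74 deg C


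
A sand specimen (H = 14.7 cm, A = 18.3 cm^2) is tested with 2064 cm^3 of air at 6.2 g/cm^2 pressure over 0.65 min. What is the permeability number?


Formula: Permeability Number P = (V * H) / (p * A * t)
Numerator: V * H = 2064 * 14.7 = 30340.8
Denominator: p * A * t = 6.2 * 18.3 * 0.65 = 73.749
P = 30340.8 / 73.749 = 411.4063


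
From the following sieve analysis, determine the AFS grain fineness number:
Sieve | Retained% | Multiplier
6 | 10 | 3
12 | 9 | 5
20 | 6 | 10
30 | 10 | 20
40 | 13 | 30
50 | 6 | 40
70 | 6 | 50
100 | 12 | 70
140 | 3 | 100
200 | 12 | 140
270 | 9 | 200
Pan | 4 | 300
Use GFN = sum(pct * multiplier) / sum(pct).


Formula: GFN = sum(pct * multiplier) / sum(pct)
sum(pct * multiplier) = 7085
sum(pct) = 100
GFN = 7085 / 100 = 70.85

70.85


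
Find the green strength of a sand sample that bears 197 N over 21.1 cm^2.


Formula: Compressive Strength = Force / Area
Strength = 197 N / 21.1 cm^2 = 9.3365 N/cm^2

9.3365 N/cm^2


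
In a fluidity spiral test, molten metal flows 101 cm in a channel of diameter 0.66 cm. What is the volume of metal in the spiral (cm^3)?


Formula: V = pi * (d/2)^2 * L  (cylinder volume)
Radius = 0.66/2 = 0.33 cm
V = pi * 0.33^2 * 101 = 34.5541 cm^3

Final answer: 34.5541 cm^3


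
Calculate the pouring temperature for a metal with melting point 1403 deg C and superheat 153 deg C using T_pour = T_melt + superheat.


Formula: T_pour = T_melt + Superheat
T_pour = 1403 + 153 = 1556 deg C

Final answer: 1556 deg C


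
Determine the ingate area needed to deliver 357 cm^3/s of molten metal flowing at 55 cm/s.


Formula: A_ingate = Q / v  (continuity equation)
A = 357 cm^3/s / 55 cm/s = 6.4909 cm^2

6.4909 cm^2


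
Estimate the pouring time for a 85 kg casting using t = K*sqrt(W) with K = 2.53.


Formula: t = K * sqrt(W)
sqrt(W) = sqrt(85) = 9.21954
t = 2.53 * 9.21954 = 23.3254 s

Final answer: 23.3254 s


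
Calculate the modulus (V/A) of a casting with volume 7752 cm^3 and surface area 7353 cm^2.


Formula: Casting Modulus M = V / A
M = 7752 cm^3 / 7353 cm^2 = 1.0543 cm

Final answer: 1.0543 cm


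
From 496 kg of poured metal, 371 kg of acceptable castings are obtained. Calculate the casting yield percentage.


Formula: Casting Yield = (W_good / W_total) * 100
Yield = (371 kg / 496 kg) * 100 = 74.7984%

Final answer: 74.7984%


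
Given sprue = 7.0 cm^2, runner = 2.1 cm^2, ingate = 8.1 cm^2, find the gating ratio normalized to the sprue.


Sprue:Runner:Ingate = 1 : 2.1/7.0 : 8.1/7.0 = 1:0.30:1.16

Final answer: 1:0.30:1.16


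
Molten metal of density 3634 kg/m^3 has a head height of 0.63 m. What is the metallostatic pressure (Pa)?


Formula: P = rho * g * h
rho * g = 3634 * 9.81 = 35649.54 N/m^3
P = 35649.54 * 0.63 = 22459.2102 Pa

22459.2102 Pa


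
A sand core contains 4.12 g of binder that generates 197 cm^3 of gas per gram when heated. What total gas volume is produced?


Formula: V_gas = W_binder * gas_evolution_rate
V = 4.12 g * 197 cm^3/g = 811.6400 cm^3

Answer: 811.6400 cm^3


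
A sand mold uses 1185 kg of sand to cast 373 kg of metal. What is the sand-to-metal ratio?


Formula: Sand-to-Metal Ratio = W_sand / W_metal
Ratio = 1185 kg / 373 kg = 3.1769

Final answer: 3.1769


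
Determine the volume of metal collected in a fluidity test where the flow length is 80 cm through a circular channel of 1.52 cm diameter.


Formula: V = pi * (d/2)^2 * L  (cylinder volume)
Radius = 1.52/2 = 0.76 cm
V = pi * 0.76^2 * 80 = 145.1667 cm^3

145.1667 cm^3


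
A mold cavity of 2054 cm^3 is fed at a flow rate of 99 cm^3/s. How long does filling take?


Formula: t_fill = V_mold / Q_flow
t = 2054 cm^3 / 99 cm^3/s = 20.7475 s

Final answer: 20.7475 s


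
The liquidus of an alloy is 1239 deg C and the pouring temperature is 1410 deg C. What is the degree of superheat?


Formula: Superheat = T_pour - T_melt
Superheat = 1410 - 1239 = 171 deg C


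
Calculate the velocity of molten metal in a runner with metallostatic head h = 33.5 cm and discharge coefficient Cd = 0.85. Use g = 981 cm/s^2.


Formula: v = Cd * sqrt(2 * g * h)  (Torricelli with discharge coefficient)
2*g*h = 2 * 981 * 33.5 = 65727.0 cm^2/s^2
sqrt(65727.0) = 256.37278 cm/s
v = 0.85 * 256.37278 = 217.9169 cm/s

Final answer: 217.9169 cm/s


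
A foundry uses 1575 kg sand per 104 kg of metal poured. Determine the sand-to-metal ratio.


Formula: Sand-to-Metal Ratio = W_sand / W_metal
Ratio = 1575 kg / 104 kg = 15.1442

Answer: 15.1442


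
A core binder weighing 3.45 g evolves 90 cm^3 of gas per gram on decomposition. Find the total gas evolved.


Formula: V_gas = W_binder * gas_evolution_rate
V = 3.45 g * 90 cm^3/g = 310.5000 cm^3

Answer: 310.5000 cm^3


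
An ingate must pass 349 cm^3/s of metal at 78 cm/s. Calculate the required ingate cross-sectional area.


Formula: A_ingate = Q / v  (continuity equation)
A = 349 cm^3/s / 78 cm/s = 4.4744 cm^2


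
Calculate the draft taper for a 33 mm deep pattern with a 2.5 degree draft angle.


Formula: taper = depth * tan(draft_angle)
tan(2.5 deg) = 0.0436609
taper = 33 mm * 0.0436609 = 1.4408 mm

Final answer: 1.4408 mm


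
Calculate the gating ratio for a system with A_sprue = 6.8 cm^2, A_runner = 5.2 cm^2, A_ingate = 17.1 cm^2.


Sprue:Runner:Ingate = 1 : 5.2/6.8 : 17.1/6.8 = 1:0.76:2.51

Final answer: 1:0.76:2.51


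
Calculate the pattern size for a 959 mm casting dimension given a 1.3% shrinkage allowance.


Formula: L_pattern = L_casting * (1 + shrinkage_rate/100)
Shrinkage factor = 1 + 1.3/100 = 1.013
L_pattern = 959 mm * 1.013 = 971.4670 mm

971.4670 mm


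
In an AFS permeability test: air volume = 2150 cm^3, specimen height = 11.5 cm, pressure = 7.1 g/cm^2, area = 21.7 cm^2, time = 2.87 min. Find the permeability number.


Formula: Permeability Number P = (V * H) / (p * A * t)
Numerator: V * H = 2150 * 11.5 = 24725.0
Denominator: p * A * t = 7.1 * 21.7 * 2.87 = 442.1809
P = 24725.0 / 442.1809 = 55.9160

55.9160


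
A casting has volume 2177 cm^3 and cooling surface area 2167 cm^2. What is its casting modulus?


Formula: Casting Modulus M = V / A
M = 2177 cm^3 / 2167 cm^2 = 1.0046 cm

Final answer: 1.0046 cm


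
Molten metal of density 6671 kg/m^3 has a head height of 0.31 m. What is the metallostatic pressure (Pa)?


Formula: P = rho * g * h
rho * g = 6671 * 9.81 = 65442.51 N/m^3
P = 65442.51 * 0.31 = 20287.1781 Pa

Final answer: 20287.1781 Pa


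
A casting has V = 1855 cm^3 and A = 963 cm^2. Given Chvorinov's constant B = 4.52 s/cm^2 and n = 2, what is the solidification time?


Formula: t_s = B * (V/A)^n  (Chvorinov's rule, n=2)
Modulus M = V/A = 1855/963 = 1.926272 cm
M^2 = 1.926272^2 = 3.710524 cm^2
t_s = 4.52 * 3.710524 = 16.7716 s


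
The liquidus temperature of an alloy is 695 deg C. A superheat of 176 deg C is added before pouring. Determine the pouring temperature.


Formula: T_pour = T_melt + Superheat
T_pour = 695 + 176 = 871 deg C

871 deg C


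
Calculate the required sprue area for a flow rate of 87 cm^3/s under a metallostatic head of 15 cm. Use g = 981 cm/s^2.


Formula: v = sqrt(2*g*h), A = Q/v
Velocity: v = sqrt(2 * 981 * 15) = sqrt(29430) = 171.5517 cm/s
Sprue area: A = Q / v = 87 / 171.5517 = 0.5071 cm^2

0.5071 cm^2


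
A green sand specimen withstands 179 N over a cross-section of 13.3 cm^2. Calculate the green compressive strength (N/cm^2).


Formula: Compressive Strength = Force / Area
Strength = 179 N / 13.3 cm^2 = 13.4586 N/cm^2

Final answer: 13.4586 N/cm^2


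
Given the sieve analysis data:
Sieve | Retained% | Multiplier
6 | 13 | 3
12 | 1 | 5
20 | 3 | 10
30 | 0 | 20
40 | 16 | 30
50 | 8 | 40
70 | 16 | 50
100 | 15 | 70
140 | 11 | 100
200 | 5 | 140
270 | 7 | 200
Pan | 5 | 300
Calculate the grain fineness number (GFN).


Formula: GFN = sum(pct * multiplier) / sum(pct)
sum(pct * multiplier) = 7424
sum(pct) = 100
GFN = 7424 / 100 = 74.24


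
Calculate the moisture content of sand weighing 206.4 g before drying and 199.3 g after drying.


Formula: MC = (W_wet - W_dry) / W_wet * 100
Water mass = 206.4 - 199.3 = 7.1 g
MC = 7.1 / 206.4 * 100 = 3.4399%


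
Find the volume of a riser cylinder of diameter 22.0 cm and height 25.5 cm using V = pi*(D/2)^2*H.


Formula: V = pi * (D/2)^2 * H  (cylinder volume)
Radius = D/2 = 22.0/2 = 11.0 cm
V = pi * 11.0^2 * 25.5 = 9693.3841 cm^3

Answer: 9693.3841 cm^3


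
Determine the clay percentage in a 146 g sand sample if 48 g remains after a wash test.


Formula: Clay% = (W_total - W_washed) / W_total * 100
Clay mass = 146 - 48 = 98 g
Clay% = 98 / 146 * 100 = 67.1233%

Final answer: 67.1233%


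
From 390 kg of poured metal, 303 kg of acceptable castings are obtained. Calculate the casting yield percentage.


Formula: Casting Yield = (W_good / W_total) * 100
Yield = (303 kg / 390 kg) * 100 = 77.6923%


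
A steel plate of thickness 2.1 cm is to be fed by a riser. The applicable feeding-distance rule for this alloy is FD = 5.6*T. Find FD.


Formula: FD = 5.6 * T  (riser feeding-distance rule)
FD = 5.6 * 2.1 cm = 11.7600 cm

11.7600 cm


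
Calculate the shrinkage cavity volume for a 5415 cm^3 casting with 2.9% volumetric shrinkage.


Formula: V_shrink = V_casting * shrinkage_pct / 100
V_shrink = 5415 cm^3 * 2.9 / 100 = 157.0350 cm^3

157.0350 cm^3


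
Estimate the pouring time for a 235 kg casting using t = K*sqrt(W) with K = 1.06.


Formula: t = K * sqrt(W)
sqrt(W) = sqrt(235) = 15.32971
t = 1.06 * 15.32971 = 16.2495 s

Answer: 16.2495 s


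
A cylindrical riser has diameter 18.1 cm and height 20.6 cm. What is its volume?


Formula: V = pi * (D/2)^2 * H  (cylinder volume)
Radius = D/2 = 18.1/2 = 9.05 cm
V = pi * 9.05^2 * 20.6 = 5300.4684 cm^3


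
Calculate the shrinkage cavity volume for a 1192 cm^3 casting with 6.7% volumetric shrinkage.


Formula: V_shrink = V_casting * shrinkage_pct / 100
V_shrink = 1192 cm^3 * 6.7 / 100 = 79.8640 cm^3


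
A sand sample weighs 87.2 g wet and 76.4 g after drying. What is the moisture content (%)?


Formula: MC = (W_wet - W_dry) / W_wet * 100
Water mass = 87.2 - 76.4 = 10.8 g
MC = 10.8 / 87.2 * 100 = 12.3853%


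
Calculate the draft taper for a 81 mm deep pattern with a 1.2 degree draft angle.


Formula: taper = depth * tan(draft_angle)
tan(1.2 deg) = 0.0209470
taper = 81 mm * 0.0209470 = 1.6967 mm

1.6967 mm


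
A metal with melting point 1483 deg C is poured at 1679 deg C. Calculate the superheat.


Formula: Superheat = T_pour - T_melt
Superheat = 1679 - 1483 = 196 deg C

196 deg C


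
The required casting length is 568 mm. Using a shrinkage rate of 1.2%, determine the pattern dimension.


Formula: L_pattern = L_casting * (1 + shrinkage_rate/100)
Shrinkage factor = 1 + 1.2/100 = 1.012
L_pattern = 568 mm * 1.012 = 574.8160 mm

574.8160 mm


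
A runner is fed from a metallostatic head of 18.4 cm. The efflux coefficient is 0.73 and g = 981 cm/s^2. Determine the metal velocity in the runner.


Formula: v = Cd * sqrt(2 * g * h)  (Torricelli with discharge coefficient)
2*g*h = 2 * 981 * 18.4 = 36100.8 cm^2/s^2
sqrt(36100.8) = 190.00211 cm/s
v = 0.73 * 190.00211 = 138.7015 cm/s


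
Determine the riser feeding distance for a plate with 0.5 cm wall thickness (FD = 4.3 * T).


Formula: FD = 4.3 * T  (riser feeding-distance rule)
FD = 4.3 * 0.5 cm = 2.1500 cm

2.1500 cm


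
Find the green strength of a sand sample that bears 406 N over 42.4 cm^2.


Formula: Compressive Strength = Force / Area
Strength = 406 N / 42.4 cm^2 = 9.5755 N/cm^2

9.5755 N/cm^2


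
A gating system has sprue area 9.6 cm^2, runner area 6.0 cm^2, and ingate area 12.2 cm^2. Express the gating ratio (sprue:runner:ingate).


Sprue:Runner:Ingate = 1 : 6.0/9.6 : 12.2/9.6 = 1:0.63:1.27

Answer: 1:0.63:1.27


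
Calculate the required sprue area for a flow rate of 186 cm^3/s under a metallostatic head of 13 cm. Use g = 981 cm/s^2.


Formula: v = sqrt(2*g*h), A = Q/v
Velocity: v = sqrt(2 * 981 * 13) = sqrt(25506) = 159.7060 cm/s
Sprue area: A = Q / v = 186 / 159.7060 = 1.1646 cm^2


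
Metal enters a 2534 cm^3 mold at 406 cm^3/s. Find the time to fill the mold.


Formula: t_fill = V_mold / Q_flow
t = 2534 cm^3 / 406 cm^3/s = 6.2414 s

Final answer: 6.2414 s


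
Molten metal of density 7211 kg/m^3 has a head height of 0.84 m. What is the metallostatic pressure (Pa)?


Formula: P = rho * g * h
rho * g = 7211 * 9.81 = 70739.91 N/m^3
P = 70739.91 * 0.84 = 59421.5244 Pa

Final answer: 59421.5244 Pa


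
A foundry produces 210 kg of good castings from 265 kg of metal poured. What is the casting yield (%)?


Formula: Casting Yield = (W_good / W_total) * 100
Yield = (210 kg / 265 kg) * 100 = 79.2453%

79.2453%


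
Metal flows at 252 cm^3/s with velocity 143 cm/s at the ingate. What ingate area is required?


Formula: A_ingate = Q / v  (continuity equation)
A = 252 cm^3/s / 143 cm/s = 1.7622 cm^2


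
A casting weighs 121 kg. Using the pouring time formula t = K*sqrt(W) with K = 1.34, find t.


Formula: t = K * sqrt(W)
sqrt(W) = sqrt(121) = 11.00000
t = 1.34 * 11.00000 = 14.7400 s


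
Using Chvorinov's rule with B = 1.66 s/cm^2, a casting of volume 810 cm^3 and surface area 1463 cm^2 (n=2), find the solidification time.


Formula: t_s = B * (V/A)^n  (Chvorinov's rule, n=2)
Modulus M = V/A = 810/1463 = 0.553657 cm
M^2 = 0.553657^2 = 0.306536 cm^2
t_s = 1.66 * 0.306536 = 0.5088 s

0.5088 s


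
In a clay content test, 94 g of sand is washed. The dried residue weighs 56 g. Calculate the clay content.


Formula: Clay% = (W_total - W_washed) / W_total * 100
Clay mass = 94 - 56 = 38 g
Clay% = 38 / 94 * 100 = 40.4255%

Final answer: 40.4255%


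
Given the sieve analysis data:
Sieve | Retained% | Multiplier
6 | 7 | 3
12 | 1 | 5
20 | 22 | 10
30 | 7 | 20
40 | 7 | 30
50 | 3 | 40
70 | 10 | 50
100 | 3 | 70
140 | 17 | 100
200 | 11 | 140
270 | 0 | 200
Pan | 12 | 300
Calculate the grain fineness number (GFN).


Formula: GFN = sum(pct * multiplier) / sum(pct)
sum(pct * multiplier) = 8266
sum(pct) = 100
GFN = 8266 / 100 = 82.66

Final answer: 82.66


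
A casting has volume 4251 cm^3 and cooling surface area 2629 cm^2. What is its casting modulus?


Formula: Casting Modulus M = V / A
M = 4251 cm^3 / 2629 cm^2 = 1.6170 cm

Answer: 1.6170 cm


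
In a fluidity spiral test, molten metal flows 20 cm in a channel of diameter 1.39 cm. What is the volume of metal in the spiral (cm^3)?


Formula: V = pi * (d/2)^2 * L  (cylinder volume)
Radius = 1.39/2 = 0.695 cm
V = pi * 0.695^2 * 20 = 30.3494 cm^3

30.3494 cm^3


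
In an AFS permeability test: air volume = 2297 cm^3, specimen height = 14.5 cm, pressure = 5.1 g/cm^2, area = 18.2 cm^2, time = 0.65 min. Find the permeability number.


Formula: Permeability Number P = (V * H) / (p * A * t)
Numerator: V * H = 2297 * 14.5 = 33306.5
Denominator: p * A * t = 5.1 * 18.2 * 0.65 = 60.333
P = 33306.5 / 60.333 = 552.0445

552.0445


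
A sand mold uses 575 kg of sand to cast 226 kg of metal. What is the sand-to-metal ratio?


Formula: Sand-to-Metal Ratio = W_sand / W_metal
Ratio = 575 kg / 226 kg = 2.5442


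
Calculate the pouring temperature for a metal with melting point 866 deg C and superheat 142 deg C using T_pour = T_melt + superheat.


Formula: T_pour = T_melt + Superheat
T_pour = 866 + 142 = 1008 deg C

1008 deg C


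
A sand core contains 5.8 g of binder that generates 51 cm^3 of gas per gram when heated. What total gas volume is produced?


Formula: V_gas = W_binder * gas_evolution_rate
V = 5.8 g * 51 cm^3/g = 295.8000 cm^3

Answer: 295.8000 cm^3


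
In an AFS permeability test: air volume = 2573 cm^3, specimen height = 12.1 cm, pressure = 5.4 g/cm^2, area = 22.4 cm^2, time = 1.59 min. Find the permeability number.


Formula: Permeability Number P = (V * H) / (p * A * t)
Numerator: V * H = 2573 * 12.1 = 31133.3
Denominator: p * A * t = 5.4 * 22.4 * 1.59 = 192.3264
P = 31133.3 / 192.3264 = 161.8774

Answer: 161.8774


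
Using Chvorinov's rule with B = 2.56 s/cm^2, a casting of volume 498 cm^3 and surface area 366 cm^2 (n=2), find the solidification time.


Formula: t_s = B * (V/A)^n  (Chvorinov's rule, n=2)
Modulus M = V/A = 498/366 = 1.360656 cm
M^2 = 1.360656^2 = 1.851385 cm^2
t_s = 2.56 * 1.851385 = 4.7395 s

4.7395 s


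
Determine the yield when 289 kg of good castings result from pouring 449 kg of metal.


Formula: Casting Yield = (W_good / W_total) * 100
Yield = (289 kg / 449 kg) * 100 = 64.3653%

Final answer: 64.3653%


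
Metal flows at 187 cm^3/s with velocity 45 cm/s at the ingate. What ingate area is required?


Formula: A_ingate = Q / v  (continuity equation)
A = 187 cm^3/s / 45 cm/s = 4.1556 cm^2

Answer: 4.1556 cm^2


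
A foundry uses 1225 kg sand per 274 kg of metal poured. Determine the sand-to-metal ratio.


Formula: Sand-to-Metal Ratio = W_sand / W_metal
Ratio = 1225 kg / 274 kg = 4.4708

Answer: 4.4708


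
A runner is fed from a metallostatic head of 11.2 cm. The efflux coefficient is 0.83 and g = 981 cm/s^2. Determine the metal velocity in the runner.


Formula: v = Cd * sqrt(2 * g * h)  (Torricelli with discharge coefficient)
2*g*h = 2 * 981 * 11.2 = 21974.4 cm^2/s^2
sqrt(21974.4) = 148.23765 cm/s
v = 0.83 * 148.23765 = 123.0372 cm/s


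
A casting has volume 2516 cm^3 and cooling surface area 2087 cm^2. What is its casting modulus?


Formula: Casting Modulus M = V / A
M = 2516 cm^3 / 2087 cm^2 = 1.2056 cm

Answer: 1.2056 cm


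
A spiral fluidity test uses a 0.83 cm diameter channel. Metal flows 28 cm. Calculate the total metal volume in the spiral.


Formula: V = pi * (d/2)^2 * L  (cylinder volume)
Radius = 0.83/2 = 0.415 cm
V = pi * 0.415^2 * 28 = 15.1497 cm^3


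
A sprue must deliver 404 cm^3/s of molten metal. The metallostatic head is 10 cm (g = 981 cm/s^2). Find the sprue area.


Formula: v = sqrt(2*g*h), A = Q/v
Velocity: v = sqrt(2 * 981 * 10) = sqrt(19620) = 140.0714 cm/s
Sprue area: A = Q / v = 404 / 140.0714 = 2.8842 cm^2


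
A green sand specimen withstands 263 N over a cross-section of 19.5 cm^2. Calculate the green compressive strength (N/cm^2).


Formula: Compressive Strength = Force / Area
Strength = 263 N / 19.5 cm^2 = 13.4872 N/cm^2

13.4872 N/cm^2


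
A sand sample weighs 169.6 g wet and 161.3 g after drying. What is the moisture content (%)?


Formula: MC = (W_wet - W_dry) / W_wet * 100
Water mass = 169.6 - 161.3 = 8.3 g
MC = 8.3 / 169.6 * 100 = 4.8939%


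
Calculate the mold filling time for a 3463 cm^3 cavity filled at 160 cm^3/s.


Formula: t_fill = V_mold / Q_flow
t = 3463 cm^3 / 160 cm^3/s = 21.6438 s

Final answer: 21.6438 s


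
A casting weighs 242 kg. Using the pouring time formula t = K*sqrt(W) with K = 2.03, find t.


Formula: t = K * sqrt(W)
sqrt(W) = sqrt(242) = 15.55635
t = 2.03 * 15.55635 = 31.5794 s

Answer: 31.5794 s


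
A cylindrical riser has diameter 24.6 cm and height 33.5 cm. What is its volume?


Formula: V = pi * (D/2)^2 * H  (cylinder volume)
Radius = D/2 = 24.6/2 = 12.3 cm
V = pi * 12.3^2 * 33.5 = 15922.2670 cm^3

Answer: 15922.2670 cm^3


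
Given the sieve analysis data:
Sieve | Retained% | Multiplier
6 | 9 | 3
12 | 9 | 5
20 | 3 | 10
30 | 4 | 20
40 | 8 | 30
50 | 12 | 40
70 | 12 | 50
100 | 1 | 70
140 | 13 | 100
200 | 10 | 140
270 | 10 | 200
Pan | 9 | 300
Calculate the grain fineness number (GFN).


Formula: GFN = sum(pct * multiplier) / sum(pct)
sum(pct * multiplier) = 8972
sum(pct) = 100
GFN = 8972 / 100 = 89.72


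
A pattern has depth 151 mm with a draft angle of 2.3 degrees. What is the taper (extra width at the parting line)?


Formula: taper = depth * tan(draft_angle)
tan(2.3 deg) = 0.0401641
taper = 151 mm * 0.0401641 = 6.0648 mm

Final answer: 6.0648 mm


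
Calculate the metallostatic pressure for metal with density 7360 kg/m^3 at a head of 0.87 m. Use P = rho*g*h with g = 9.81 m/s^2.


Formula: P = rho * g * h
rho * g = 7360 * 9.81 = 72201.6 N/m^3
P = 72201.6 * 0.87 = 62815.3920 Pa

Final answer: 62815.3920 Pa


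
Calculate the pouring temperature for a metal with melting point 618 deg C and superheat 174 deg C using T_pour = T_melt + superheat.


Formula: T_pour = T_melt + Superheat
T_pour = 618 + 174 = 792 deg C

Answer: 792 deg C


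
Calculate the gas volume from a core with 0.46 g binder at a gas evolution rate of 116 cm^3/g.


Formula: V_gas = W_binder * gas_evolution_rate
V = 0.46 g * 116 cm^3/g = 53.3600 cm^3

53.3600 cm^3


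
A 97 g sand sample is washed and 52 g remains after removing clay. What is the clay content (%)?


Formula: Clay% = (W_total - W_washed) / W_total * 100
Clay mass = 97 - 52 = 45 g
Clay% = 45 / 97 * 100 = 46.3918%

46.3918%


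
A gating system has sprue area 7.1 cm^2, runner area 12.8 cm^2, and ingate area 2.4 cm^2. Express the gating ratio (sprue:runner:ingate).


Sprue:Runner:Ingate = 1 : 12.8/7.1 : 2.4/7.1 = 1:1.80:0.34

1:1.80:0.34


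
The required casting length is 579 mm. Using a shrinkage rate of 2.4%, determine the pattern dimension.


Formula: L_pattern = L_casting * (1 + shrinkage_rate/100)
Shrinkage factor = 1 + 2.4/100 = 1.024
L_pattern = 579 mm * 1.024 = 592.8960 mm


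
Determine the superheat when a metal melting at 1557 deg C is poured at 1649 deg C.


Formula: Superheat = T_pour - T_melt
Superheat = 1649 - 1557 = 92 deg C

92 deg C


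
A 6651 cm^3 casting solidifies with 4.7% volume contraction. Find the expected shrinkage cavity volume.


Formula: V_shrink = V_casting * shrinkage_pct / 100
V_shrink = 6651 cm^3 * 4.7 / 100 = 312.5970 cm^3

Final answer: 312.5970 cm^3


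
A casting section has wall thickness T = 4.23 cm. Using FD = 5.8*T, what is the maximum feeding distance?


Formula: FD = 5.8 * T  (riser feeding-distance rule)
FD = 5.8 * 4.23 cm = 24.5340 cm

24.5340 cm


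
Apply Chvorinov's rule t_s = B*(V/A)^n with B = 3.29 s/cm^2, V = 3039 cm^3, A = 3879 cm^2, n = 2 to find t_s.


Formula: t_s = B * (V/A)^n  (Chvorinov's rule, n=2)
Modulus M = V/A = 3039/3879 = 0.783449 cm
M^2 = 0.783449^2 = 0.613792 cm^2
t_s = 3.29 * 0.613792 = 2.0194 s


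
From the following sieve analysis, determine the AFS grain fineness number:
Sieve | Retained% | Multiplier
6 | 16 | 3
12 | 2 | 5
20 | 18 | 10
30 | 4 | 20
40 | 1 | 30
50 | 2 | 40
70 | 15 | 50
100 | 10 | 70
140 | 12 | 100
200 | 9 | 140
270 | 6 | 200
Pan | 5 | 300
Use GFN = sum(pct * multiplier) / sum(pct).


Formula: GFN = sum(pct * multiplier) / sum(pct)
sum(pct * multiplier) = 7038
sum(pct) = 100
GFN = 7038 / 100 = 70.38

Final answer: 70.38


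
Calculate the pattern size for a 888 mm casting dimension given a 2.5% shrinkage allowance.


Formula: L_pattern = L_casting * (1 + shrinkage_rate/100)
Shrinkage factor = 1 + 2.5/100 = 1.025
L_pattern = 888 mm * 1.025 = 910.2000 mm

Answer: 910.2000 mm


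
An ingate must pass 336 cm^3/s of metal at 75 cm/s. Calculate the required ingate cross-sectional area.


Formula: A_ingate = Q / v  (continuity equation)
A = 336 cm^3/s / 75 cm/s = 4.4800 cm^2

Answer: 4.4800 cm^2


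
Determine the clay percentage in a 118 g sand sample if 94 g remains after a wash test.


Formula: Clay% = (W_total - W_washed) / W_total * 100
Clay mass = 118 - 94 = 24 g
Clay% = 24 / 118 * 100 = 20.3390%

20.3390%


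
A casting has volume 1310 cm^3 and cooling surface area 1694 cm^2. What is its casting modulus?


Formula: Casting Modulus M = V / A
M = 1310 cm^3 / 1694 cm^2 = 0.7733 cm

Final answer: 0.7733 cm


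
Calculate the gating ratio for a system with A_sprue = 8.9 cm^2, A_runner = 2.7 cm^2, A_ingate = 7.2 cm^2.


Sprue:Runner:Ingate = 1 : 2.7/8.9 : 7.2/8.9 = 1:0.30:0.81


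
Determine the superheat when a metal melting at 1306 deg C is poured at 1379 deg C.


Formula: Superheat = T_pour - T_melt
Superheat = 1379 - 1306 = 73 deg C


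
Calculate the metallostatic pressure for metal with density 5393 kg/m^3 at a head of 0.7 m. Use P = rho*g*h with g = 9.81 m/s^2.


Formula: P = rho * g * h
rho * g = 5393 * 9.81 = 52905.33 N/m^3
P = 52905.33 * 0.7 = 37033.7310 Pa

Answer: 37033.7310 Pa


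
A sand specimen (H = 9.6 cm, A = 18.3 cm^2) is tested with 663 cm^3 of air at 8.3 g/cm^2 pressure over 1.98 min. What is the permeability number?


Formula: Permeability Number P = (V * H) / (p * A * t)
Numerator: V * H = 663 * 9.6 = 6364.8
Denominator: p * A * t = 8.3 * 18.3 * 1.98 = 300.7422
P = 6364.8 / 300.7422 = 21.1636

Final answer: 21.1636


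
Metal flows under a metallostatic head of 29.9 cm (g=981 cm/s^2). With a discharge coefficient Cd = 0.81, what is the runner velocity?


Formula: v = Cd * sqrt(2 * g * h)  (Torricelli with discharge coefficient)
2*g*h = 2 * 981 * 29.9 = 58663.8 cm^2/s^2
sqrt(58663.8) = 242.20611 cm/s
v = 0.81 * 242.20611 = 196.1869 cm/s

196.1869 cm/s


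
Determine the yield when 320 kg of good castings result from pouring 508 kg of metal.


Formula: Casting Yield = (W_good / W_total) * 100
Yield = (320 kg / 508 kg) * 100 = 62.9921%


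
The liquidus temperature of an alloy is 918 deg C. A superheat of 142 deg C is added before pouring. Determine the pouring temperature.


Formula: T_pour = T_melt + Superheat
T_pour = 918 + 142 = 1060 deg C

Final answer: 1060 deg C


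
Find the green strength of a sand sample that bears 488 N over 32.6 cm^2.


Formula: Compressive Strength = Force / Area
Strength = 488 N / 32.6 cm^2 = 14.9693 N/cm^2

Answer: 14.9693 N/cm^2


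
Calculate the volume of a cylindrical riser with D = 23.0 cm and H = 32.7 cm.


Formula: V = pi * (D/2)^2 * H  (cylinder volume)
Radius = D/2 = 23.0/2 = 11.5 cm
V = pi * 11.5^2 * 32.7 = 13586.0530 cm^3


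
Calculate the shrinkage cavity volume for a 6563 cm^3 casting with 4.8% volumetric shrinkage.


Formula: V_shrink = V_casting * shrinkage_pct / 100
V_shrink = 6563 cm^3 * 4.8 / 100 = 315.0240 cm^3

315.0240 cm^3


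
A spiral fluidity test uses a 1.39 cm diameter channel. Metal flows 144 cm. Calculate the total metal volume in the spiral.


Formula: V = pi * (d/2)^2 * L  (cylinder volume)
Radius = 1.39/2 = 0.695 cm
V = pi * 0.695^2 * 144 = 218.5154 cm^3

Final answer: 218.5154 cm^3


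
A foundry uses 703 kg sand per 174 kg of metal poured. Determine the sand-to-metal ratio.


Formula: Sand-to-Metal Ratio = W_sand / W_metal
Ratio = 703 kg / 174 kg = 4.0402


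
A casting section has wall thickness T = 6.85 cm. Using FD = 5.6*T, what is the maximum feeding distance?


Formula: FD = 5.6 * T  (riser feeding-distance rule)
FD = 5.6 * 6.85 cm = 38.3600 cm

Final answer: 38.3600 cm


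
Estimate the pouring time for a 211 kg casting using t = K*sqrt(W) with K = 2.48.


Formula: t = K * sqrt(W)
sqrt(W) = sqrt(211) = 14.52584
t = 2.48 * 14.52584 = 36.0241 s

Answer: 36.0241 s


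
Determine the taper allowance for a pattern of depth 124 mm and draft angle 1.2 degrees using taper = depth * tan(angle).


Formula: taper = depth * tan(draft_angle)
tan(1.2 deg) = 0.0209470
taper = 124 mm * 0.0209470 = 2.5974 mm


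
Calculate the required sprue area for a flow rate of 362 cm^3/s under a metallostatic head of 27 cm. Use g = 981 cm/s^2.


Formula: v = sqrt(2*g*h), A = Q/v
Velocity: v = sqrt(2 * 981 * 27) = sqrt(52974) = 230.1608 cm/s
Sprue area: A = Q / v = 362 / 230.1608 = 1.5728 cm^2

Final answer: 1.5728 cm^2


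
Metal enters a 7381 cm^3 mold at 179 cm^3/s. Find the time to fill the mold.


Formula: t_fill = V_mold / Q_flow
t = 7381 cm^3 / 179 cm^3/s = 41.2346 s


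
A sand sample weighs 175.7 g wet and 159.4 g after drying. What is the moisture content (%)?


Formula: MC = (W_wet - W_dry) / W_wet * 100
Water mass = 175.7 - 159.4 = 16.3 g
MC = 16.3 / 175.7 * 100 = 9.2772%

Final answer: 9.2772%


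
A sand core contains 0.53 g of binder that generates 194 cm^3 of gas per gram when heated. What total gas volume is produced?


Formula: V_gas = W_binder * gas_evolution_rate
V = 0.53 g * 194 cm^3/g = 102.8200 cm^3


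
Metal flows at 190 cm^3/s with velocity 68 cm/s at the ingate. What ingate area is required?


Formula: A_ingate = Q / v  (continuity equation)
A = 190 cm^3/s / 68 cm/s = 2.7941 cm^2

Final answer: 2.7941 cm^2


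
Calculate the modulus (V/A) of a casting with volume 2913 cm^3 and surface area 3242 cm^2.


Formula: Casting Modulus M = V / A
M = 2913 cm^3 / 3242 cm^2 = 0.8985 cm

Final answer: 0.8985 cm


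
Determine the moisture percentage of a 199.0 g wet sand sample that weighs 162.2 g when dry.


Formula: MC = (W_wet - W_dry) / W_wet * 100
Water mass = 199.0 - 162.2 = 36.8 g
MC = 36.8 / 199.0 * 100 = 18.4925%

18.4925%


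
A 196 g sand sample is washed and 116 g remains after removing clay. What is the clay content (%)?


Formula: Clay% = (W_total - W_washed) / W_total * 100
Clay mass = 196 - 116 = 80 g
Clay% = 80 / 196 * 100 = 40.8163%

Final answer: 40.8163%


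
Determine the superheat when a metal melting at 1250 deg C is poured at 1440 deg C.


Formula: Superheat = T_pour - T_melt
Superheat = 1440 - 1250 = 190 deg C

Answer: 190 deg C


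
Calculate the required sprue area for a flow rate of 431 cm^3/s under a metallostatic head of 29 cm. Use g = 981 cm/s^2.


Formula: v = sqrt(2*g*h), A = Q/v
Velocity: v = sqrt(2 * 981 * 29) = sqrt(56898) = 238.5330 cm/s
Sprue area: A = Q / v = 431 / 238.5330 = 1.8069 cm^2

Answer: 1.8069 cm^2


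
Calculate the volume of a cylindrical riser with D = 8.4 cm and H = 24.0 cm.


Formula: V = pi * (D/2)^2 * H  (cylinder volume)
Radius = D/2 = 8.4/2 = 4.2 cm
V = pi * 4.2^2 * 24.0 = 1330.0247 cm^3

Answer: 1330.0247 cm^3


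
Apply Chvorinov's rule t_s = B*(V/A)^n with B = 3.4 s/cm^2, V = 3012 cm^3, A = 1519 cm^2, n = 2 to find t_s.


Formula: t_s = B * (V/A)^n  (Chvorinov's rule, n=2)
Modulus M = V/A = 3012/1519 = 1.982883 cm
M^2 = 1.982883^2 = 3.931825 cm^2
t_s = 3.4 * 3.931825 = 13.3682 s

Final answer: 13.3682 s


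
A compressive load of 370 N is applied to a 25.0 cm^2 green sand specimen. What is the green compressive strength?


Formula: Compressive Strength = Force / Area
Strength = 370 N / 25.0 cm^2 = 14.8000 N/cm^2


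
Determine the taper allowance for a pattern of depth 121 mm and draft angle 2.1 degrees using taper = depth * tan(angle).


Formula: taper = depth * tan(draft_angle)
tan(2.1 deg) = 0.0366683
taper = 121 mm * 0.0366683 = 4.4369 mm

Final answer: 4.4369 mm


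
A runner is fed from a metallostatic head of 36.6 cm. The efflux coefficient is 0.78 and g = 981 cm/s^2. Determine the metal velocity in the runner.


Formula: v = Cd * sqrt(2 * g * h)  (Torricelli with discharge coefficient)
2*g*h = 2 * 981 * 36.6 = 71809.2 cm^2/s^2
sqrt(71809.2) = 267.97239 cm/s
v = 0.78 * 267.97239 = 209.0185 cm/s

209.0185 cm/s


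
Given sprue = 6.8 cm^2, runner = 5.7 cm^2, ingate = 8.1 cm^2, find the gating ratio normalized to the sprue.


Sprue:Runner:Ingate = 1 : 5.7/6.8 : 8.1/6.8 = 1:0.84:1.19

Answer: 1:0.84:1.19


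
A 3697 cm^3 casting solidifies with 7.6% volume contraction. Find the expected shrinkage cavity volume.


Formula: V_shrink = V_casting * shrinkage_pct / 100
V_shrink = 3697 cm^3 * 7.6 / 100 = 280.9720 cm^3


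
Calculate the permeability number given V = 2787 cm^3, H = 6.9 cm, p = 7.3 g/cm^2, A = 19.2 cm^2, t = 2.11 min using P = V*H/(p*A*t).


Formula: Permeability Number P = (V * H) / (p * A * t)
Numerator: V * H = 2787 * 6.9 = 19230.3
Denominator: p * A * t = 7.3 * 19.2 * 2.11 = 295.7376
P = 19230.3 / 295.7376 = 65.0249

Answer: 65.0249


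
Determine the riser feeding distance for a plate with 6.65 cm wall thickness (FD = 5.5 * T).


Formula: FD = 5.5 * T  (riser feeding-distance rule)
FD = 5.5 * 6.65 cm = 36.5750 cm

36.5750 cm


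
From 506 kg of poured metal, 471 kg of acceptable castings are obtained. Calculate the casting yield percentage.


Formula: Casting Yield = (W_good / W_total) * 100
Yield = (471 kg / 506 kg) * 100 = 93.0830%

Answer: 93.0830%


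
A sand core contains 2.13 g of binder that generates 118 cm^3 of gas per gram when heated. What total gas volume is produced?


Formula: V_gas = W_binder * gas_evolution_rate
V = 2.13 g * 118 cm^3/g = 251.3400 cm^3

251.3400 cm^3


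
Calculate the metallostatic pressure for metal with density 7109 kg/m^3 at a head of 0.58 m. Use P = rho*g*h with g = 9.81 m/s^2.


Formula: P = rho * g * h
rho * g = 7109 * 9.81 = 69739.29 N/m^3
P = 69739.29 * 0.58 = 40448.7882 Pa

40448.7882 Pa


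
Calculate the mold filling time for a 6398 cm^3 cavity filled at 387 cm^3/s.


Formula: t_fill = V_mold / Q_flow
t = 6398 cm^3 / 387 cm^3/s = 16.5323 s

16.5323 s


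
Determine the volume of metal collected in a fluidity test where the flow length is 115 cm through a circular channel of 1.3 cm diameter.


Formula: V = pi * (d/2)^2 * L  (cylinder volume)
Radius = 1.3/2 = 0.65 cm
V = pi * 0.65^2 * 115 = 152.6421 cm^3

152.6421 cm^3


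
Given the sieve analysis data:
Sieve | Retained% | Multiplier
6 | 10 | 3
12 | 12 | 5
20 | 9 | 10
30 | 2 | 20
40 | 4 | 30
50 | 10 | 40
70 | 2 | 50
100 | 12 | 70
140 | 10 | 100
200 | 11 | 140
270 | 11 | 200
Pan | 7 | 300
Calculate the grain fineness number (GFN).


Formula: GFN = sum(pct * multiplier) / sum(pct)
sum(pct * multiplier) = 8520
sum(pct) = 100
GFN = 8520 / 100 = 85.20

85.20


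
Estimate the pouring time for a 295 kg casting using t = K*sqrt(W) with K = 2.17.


Formula: t = K * sqrt(W)
sqrt(W) = sqrt(295) = 17.17556
t = 2.17 * 17.17556 = 37.2710 s

Answer: 37.2710 s


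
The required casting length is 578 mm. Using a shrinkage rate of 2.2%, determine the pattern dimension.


Formula: L_pattern = L_casting * (1 + shrinkage_rate/100)
Shrinkage factor = 1 + 2.2/100 = 1.022
L_pattern = 578 mm * 1.022 = 590.7160 mm

Final answer: 590.7160 mm


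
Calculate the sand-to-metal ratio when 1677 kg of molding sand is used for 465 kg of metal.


Formula: Sand-to-Metal Ratio = W_sand / W_metal
Ratio = 1677 kg / 465 kg = 3.6065

3.6065


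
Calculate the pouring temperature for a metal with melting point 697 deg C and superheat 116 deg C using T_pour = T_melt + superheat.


Formula: T_pour = T_melt + Superheat
T_pour = 697 + 116 = 813 deg C

813 deg C


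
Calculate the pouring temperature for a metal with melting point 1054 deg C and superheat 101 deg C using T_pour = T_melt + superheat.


Formula: T_pour = T_melt + Superheat
T_pour = 1054 + 101 = 1155 deg C

1155 deg C


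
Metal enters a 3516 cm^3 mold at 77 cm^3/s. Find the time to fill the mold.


Formula: t_fill = V_mold / Q_flow
t = 3516 cm^3 / 77 cm^3/s = 45.6623 s


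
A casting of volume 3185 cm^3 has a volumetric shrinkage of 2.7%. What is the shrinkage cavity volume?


Formula: V_shrink = V_casting * shrinkage_pct / 100
V_shrink = 3185 cm^3 * 2.7 / 100 = 85.9950 cm^3

Answer: 85.9950 cm^3


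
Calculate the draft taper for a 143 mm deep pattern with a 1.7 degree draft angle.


Formula: taper = depth * tan(draft_angle)
tan(1.7 deg) = 0.0296793
taper = 143 mm * 0.0296793 = 4.2441 mm

Answer: 4.2441 mm


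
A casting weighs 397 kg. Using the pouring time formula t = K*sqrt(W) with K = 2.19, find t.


Formula: t = K * sqrt(W)
sqrt(W) = sqrt(397) = 19.92486
t = 2.19 * 19.92486 = 43.6354 s


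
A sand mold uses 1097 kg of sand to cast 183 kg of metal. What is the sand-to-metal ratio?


Formula: Sand-to-Metal Ratio = W_sand / W_metal
Ratio = 1097 kg / 183 kg = 5.9945

Final answer: 5.9945


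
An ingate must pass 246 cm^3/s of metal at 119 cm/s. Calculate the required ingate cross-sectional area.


Formula: A_ingate = Q / v  (continuity equation)
A = 246 cm^3/s / 119 cm/s = 2.0672 cm^2

Final answer: 2.0672 cm^2


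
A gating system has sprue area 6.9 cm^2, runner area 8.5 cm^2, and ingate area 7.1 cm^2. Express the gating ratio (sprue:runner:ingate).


Sprue:Runner:Ingate = 1 : 8.5/6.9 : 7.1/6.9 = 1:1.23:1.03

Final answer: 1:1.23:1.03


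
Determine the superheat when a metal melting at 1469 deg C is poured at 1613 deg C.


Formula: Superheat = T_pour - T_melt
Superheat = 1613 - 1469 = 144 deg C

Final answer: 144 deg C


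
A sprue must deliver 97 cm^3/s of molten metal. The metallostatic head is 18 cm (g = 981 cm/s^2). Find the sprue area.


Formula: v = sqrt(2*g*h), A = Q/v
Velocity: v = sqrt(2 * 981 * 18) = sqrt(35316) = 187.9255 cm/s
Sprue area: A = Q / v = 97 / 187.9255 = 0.5162 cm^2

Answer: 0.5162 cm^2


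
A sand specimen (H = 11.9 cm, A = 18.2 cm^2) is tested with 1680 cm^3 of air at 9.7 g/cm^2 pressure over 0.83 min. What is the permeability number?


Formula: Permeability Number P = (V * H) / (p * A * t)
Numerator: V * H = 1680 * 11.9 = 19992.0
Denominator: p * A * t = 9.7 * 18.2 * 0.83 = 146.5282
P = 19992.0 / 146.5282 = 136.4379

Final answer: 136.4379


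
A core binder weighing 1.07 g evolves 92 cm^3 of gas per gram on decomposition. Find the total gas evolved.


Formula: V_gas = W_binder * gas_evolution_rate
V = 1.07 g * 92 cm^3/g = 98.4400 cm^3


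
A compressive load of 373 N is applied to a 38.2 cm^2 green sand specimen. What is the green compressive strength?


Formula: Compressive Strength = Force / Area
Strength = 373 N / 38.2 cm^2 = 9.7644 N/cm^2

9.7644 N/cm^2


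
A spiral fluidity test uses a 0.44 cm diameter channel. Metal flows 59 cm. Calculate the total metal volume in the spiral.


Formula: V = pi * (d/2)^2 * L  (cylinder volume)
Radius = 0.44/2 = 0.22 cm
V = pi * 0.22^2 * 59 = 8.9711 cm^3

Final answer: 8.9711 cm^3


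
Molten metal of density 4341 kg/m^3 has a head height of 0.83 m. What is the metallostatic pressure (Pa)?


Formula: P = rho * g * h
rho * g = 4341 * 9.81 = 42585.21 N/m^3
P = 42585.21 * 0.83 = 35345.7243 Pa

35345.7243 Pa


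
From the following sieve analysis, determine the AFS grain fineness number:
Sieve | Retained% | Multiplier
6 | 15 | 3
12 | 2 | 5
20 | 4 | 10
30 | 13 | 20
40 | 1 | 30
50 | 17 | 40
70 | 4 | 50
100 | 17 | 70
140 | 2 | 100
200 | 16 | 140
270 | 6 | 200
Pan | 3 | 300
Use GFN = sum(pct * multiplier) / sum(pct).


Formula: GFN = sum(pct * multiplier) / sum(pct)
sum(pct * multiplier) = 6995
sum(pct) = 100
GFN = 6995 / 100 = 69.95


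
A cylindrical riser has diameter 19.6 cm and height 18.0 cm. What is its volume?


Formula: V = pi * (D/2)^2 * H  (cylinder volume)
Radius = D/2 = 19.6/2 = 9.8 cm
V = pi * 9.8^2 * 18.0 = 5430.9341 cm^3

5430.9341 cm^3


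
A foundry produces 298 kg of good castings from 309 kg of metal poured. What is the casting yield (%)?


Formula: Casting Yield = (W_good / W_total) * 100
Yield = (298 kg / 309 kg) * 100 = 96.4401%
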